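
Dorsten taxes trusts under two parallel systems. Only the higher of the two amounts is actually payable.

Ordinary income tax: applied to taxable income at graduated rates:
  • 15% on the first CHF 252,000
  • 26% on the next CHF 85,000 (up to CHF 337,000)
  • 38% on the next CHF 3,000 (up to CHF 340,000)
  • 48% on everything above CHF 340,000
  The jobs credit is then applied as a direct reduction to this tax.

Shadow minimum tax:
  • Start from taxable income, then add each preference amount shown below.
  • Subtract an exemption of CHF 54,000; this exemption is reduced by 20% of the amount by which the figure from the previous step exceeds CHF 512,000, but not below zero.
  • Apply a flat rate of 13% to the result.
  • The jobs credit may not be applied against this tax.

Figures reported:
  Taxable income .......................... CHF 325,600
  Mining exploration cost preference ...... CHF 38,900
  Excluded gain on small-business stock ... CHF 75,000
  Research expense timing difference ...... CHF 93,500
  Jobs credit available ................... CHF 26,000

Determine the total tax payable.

Ordinary income tax:
  CHF 252,000 × 15% = CHF 37,800
  CHF 73,600 × 26% = CHF 19,136
  → CHF 56,936
  Less jobs credit CHF 26,000 → CHF 30,936

Shadow minimum tax:
  Adjusted income: CHF 325,600 + CHF 38,900 + CHF 75,000 + CHF 93,500 = CHF 533,000
  Exemption: CHF 54,000 − 20% × (CHF 533,000 − CHF 512,000) = CHF 54,000 − CHF 4,200 = CHF 49,800
  Base: CHF 533,000 − CHF 49,800 = CHF 483,200
  CHF 483,200 × 13% = CHF 62,816

CHF 62,816 > CHF 30,936, so the shadow minimum tax is the binding amount.

CHF 62,816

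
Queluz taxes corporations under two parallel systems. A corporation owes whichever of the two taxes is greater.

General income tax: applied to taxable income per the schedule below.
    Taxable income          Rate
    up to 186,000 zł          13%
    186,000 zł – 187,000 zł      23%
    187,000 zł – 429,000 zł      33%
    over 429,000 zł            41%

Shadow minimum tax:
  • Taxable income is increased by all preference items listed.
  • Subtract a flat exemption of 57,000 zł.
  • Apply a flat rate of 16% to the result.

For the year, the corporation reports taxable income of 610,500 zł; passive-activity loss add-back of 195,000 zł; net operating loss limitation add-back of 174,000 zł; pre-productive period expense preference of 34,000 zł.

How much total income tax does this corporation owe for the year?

Shadow minimum tax:
  Adjusted income: 610,500 zł + 195,000 zł + 174,000 zł + 34,000 zł = 1,013,500 zł
  Less exemption 57,000 zł → base 956,500 zł
  956,500 zł × 16% = 153,040 zł

General income tax:
  186,000 zł × 13% = 24,180 zł
  1,000 zł × 23% = 230 zł
  242,000 zł × 33% = 79,860 zł
  181,500 zł × 41% = 74,415 zł
  → 178,685 zł

178,685 zł > 153,040 zł, so the general income tax governs.

178,685 zł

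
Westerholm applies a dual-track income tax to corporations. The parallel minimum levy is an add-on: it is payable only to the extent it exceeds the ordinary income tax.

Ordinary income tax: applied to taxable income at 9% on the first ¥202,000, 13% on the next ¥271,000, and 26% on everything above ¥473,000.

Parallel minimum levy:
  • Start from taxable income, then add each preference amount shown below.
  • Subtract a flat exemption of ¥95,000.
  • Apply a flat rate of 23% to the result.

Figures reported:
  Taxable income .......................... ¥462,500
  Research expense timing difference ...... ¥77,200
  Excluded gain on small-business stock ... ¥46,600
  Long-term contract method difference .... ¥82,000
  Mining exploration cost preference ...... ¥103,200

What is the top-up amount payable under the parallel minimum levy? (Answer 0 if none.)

¥103,550

Parallel minimum levy:
  Adjusted income: ¥462,500 + ¥77,200 + ¥46,600 + ¥82,000 + ¥103,200 = ¥771,500
  Less exemption ¥95,000 → base ¥676,500
  ¥676,500 × 23% = ¥155,595

Ordinary income tax:
  ¥202,000 × 9% = ¥18,180
  ¥260,500 × 13% = ¥33,865
  → ¥52,045

Excess of parallel minimum levy over ordinary income tax: ¥155,595 − ¥52,045 = ¥103,550.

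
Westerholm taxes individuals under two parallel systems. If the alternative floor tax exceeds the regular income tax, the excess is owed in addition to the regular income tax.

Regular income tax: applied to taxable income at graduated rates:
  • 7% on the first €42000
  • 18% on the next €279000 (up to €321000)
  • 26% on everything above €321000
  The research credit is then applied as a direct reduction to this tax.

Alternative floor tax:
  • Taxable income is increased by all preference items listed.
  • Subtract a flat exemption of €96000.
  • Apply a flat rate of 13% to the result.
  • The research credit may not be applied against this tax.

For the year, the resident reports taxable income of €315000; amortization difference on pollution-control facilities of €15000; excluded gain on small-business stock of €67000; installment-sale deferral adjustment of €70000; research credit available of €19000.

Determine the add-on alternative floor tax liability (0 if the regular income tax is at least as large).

Regular income tax:
  €42000 × 7% = €2940
  €273000 × 18% = €49140
  → €52080
  Less research credit €19000 → €33080

Alternative floor tax:
  Adjusted income: €315000 + €15000 + €67000 + €70000 = €467000
  Less exemption €96000 → base €371000
  €371000 × 13% = €48230

Excess of alternative floor tax over regular income tax: €48230 − €33080 = €15150.

€15150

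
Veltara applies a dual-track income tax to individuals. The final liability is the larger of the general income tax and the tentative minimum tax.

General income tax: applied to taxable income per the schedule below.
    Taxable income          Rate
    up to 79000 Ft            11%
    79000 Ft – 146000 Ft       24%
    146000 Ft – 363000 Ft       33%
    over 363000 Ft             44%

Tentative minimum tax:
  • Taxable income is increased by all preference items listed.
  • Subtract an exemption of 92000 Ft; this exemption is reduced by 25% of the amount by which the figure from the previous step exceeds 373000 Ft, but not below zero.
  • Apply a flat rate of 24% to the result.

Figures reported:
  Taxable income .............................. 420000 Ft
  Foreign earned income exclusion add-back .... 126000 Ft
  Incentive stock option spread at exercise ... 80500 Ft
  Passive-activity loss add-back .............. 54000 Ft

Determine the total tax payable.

159690 Ft

Tentative minimum tax:
  Adjusted income: 420000 Ft + 126000 Ft + 80500 Ft + 54000 Ft = 680500 Ft
  Exemption: 92000 Ft − 25% × (680500 Ft − 373000 Ft) = 92000 Ft − 76875 Ft = 15125 Ft
  Base: 680500 Ft − 15125 Ft = 665375 Ft
  665375 Ft × 24% = 159690 Ft

General income tax:
  79000 Ft × 11% = 8690 Ft
  67000 Ft × 24% = 16080 Ft
  217000 Ft × 33% = 71610 Ft
  57000 Ft × 44% = 25080 Ft
  → 121460 Ft

159690 Ft > 121460 Ft, so the tentative minimum tax is the binding amount.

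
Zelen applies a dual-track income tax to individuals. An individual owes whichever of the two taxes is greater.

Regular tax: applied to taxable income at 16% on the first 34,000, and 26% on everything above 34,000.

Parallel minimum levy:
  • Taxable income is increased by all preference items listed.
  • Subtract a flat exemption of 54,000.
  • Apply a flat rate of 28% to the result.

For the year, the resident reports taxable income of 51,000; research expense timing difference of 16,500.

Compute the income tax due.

9,860

Regular tax:
  34,000 × 16% = 5,440
  17,000 × 26% = 4,420
  → 9,860

Parallel minimum levy:
  Adjusted income: 51,000 + 16,500 = 67,500
  Less exemption 54,000 → base 13,500
  13,500 × 28% = 3,780

9,860 > 3,780, so the regular tax governs.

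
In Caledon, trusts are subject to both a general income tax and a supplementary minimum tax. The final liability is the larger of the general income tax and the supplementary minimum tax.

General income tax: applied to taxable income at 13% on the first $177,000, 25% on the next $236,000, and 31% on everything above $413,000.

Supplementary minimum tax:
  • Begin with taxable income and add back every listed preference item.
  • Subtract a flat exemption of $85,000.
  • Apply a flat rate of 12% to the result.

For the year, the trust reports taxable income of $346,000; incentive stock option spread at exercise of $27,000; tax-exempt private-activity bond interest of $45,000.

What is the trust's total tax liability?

$65,260

General income tax:
  $177,000 × 13% = $23,010
  $169,000 × 25% = $42,250
  → $65,260

Supplementary minimum tax:
  Adjusted income: $346,000 + $27,000 + $45,000 = $418,000
  Less exemption $85,000 → base $333,000
  $333,000 × 12% = $39,960

$65,260 > $39,960, so the general income tax governs.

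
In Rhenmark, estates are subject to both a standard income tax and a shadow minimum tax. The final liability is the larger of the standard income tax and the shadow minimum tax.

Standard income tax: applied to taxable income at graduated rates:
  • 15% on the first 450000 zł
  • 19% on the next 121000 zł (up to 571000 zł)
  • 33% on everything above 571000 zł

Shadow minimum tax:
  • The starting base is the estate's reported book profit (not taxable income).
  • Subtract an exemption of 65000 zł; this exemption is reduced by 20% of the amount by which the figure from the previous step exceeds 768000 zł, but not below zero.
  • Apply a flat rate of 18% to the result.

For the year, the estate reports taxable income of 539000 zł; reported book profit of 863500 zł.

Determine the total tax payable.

147168 zł

Standard income tax:
  450000 zł × 15% = 67500 zł
  89000 zł × 19% = 16910 zł
  → 84410 zł

Shadow minimum tax:
  Base (reported book profit): 863500 zł
  Exemption: 65000 zł − 20% × (863500 zł − 768000 zł) = 65000 zł − 19100 zł = 45900 zł
  Base: 863500 zł − 45900 zł = 817600 zł
  817600 zł × 18% = 147168 zł

147168 zł > 84410 zł, so the shadow minimum tax is the binding amount.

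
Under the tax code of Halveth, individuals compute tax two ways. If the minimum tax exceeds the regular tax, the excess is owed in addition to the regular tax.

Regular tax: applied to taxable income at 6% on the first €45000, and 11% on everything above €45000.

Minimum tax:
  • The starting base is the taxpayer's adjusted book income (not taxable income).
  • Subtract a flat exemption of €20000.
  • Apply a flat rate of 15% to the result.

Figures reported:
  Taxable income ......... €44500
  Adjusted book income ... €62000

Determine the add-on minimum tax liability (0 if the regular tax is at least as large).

€3630

Regular tax:
  €44500 × 6% = €2670

Minimum tax:
  Base (adjusted book income): €62000
  Less exemption €20000 → base €42000
  €42000 × 15% = €6300

Excess of minimum tax over regular tax: €6300 − €2670 = €3630.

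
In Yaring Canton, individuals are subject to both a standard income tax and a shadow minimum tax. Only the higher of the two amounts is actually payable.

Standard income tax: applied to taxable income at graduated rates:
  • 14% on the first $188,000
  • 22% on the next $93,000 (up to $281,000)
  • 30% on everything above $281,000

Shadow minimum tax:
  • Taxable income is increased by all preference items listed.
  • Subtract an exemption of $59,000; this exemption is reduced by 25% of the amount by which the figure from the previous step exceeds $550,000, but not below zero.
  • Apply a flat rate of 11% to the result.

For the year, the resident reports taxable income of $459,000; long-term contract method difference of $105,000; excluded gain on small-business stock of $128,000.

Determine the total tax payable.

$100,180

Shadow minimum tax:
  Adjusted income: $459,000 + $105,000 + $128,000 = $692,000
  Exemption: $59,000 − 25% × ($692,000 − $550,000) = $59,000 − $35,500 = $23,500
  Base: $692,000 − $23,500 = $668,500
  $668,500 × 11% = $73,535

Standard income tax:
  $188,000 × 14% = $26,320
  $93,000 × 22% = $20,460
  $178,000 × 30% = $53,400
  → $100,180

$100,180 > $73,535, so the standard income tax governs.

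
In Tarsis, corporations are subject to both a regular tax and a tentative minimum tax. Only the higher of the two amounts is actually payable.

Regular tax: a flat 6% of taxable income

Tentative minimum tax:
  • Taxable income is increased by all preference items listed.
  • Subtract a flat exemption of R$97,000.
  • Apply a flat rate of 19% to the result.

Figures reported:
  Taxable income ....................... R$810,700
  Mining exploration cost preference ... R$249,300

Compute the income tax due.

R$182,970

Tentative minimum tax:
  Adjusted income: R$810,700 + R$249,300 = R$1,060,000
  Less exemption R$97,000 → base R$963,000
  R$963,000 × 19% = R$182,970

Regular tax:
  R$810,700 × 6% = R$48,642

R$182,970 > R$48,642, so the tentative minimum tax is the binding amount.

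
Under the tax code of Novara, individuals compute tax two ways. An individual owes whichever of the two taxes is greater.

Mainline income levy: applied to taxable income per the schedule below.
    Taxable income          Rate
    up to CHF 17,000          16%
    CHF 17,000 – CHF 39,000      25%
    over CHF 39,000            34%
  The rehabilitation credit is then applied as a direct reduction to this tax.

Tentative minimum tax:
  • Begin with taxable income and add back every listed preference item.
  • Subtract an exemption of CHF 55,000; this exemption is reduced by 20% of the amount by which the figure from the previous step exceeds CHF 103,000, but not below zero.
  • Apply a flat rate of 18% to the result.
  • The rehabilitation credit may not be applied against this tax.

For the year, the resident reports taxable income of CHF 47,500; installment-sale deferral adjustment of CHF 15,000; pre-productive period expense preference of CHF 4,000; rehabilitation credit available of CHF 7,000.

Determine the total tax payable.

Mainline income levy:
  CHF 17,000 × 16% = CHF 2,720
  CHF 22,000 × 25% = CHF 5,500
  CHF 8,500 × 34% = CHF 2,890
  → CHF 11,110
  Less rehabilitation credit CHF 7,000 → CHF 4,110

Tentative minimum tax:
  Adjusted income: CHF 47,500 + CHF 15,000 + CHF 4,000 = CHF 66,500
  Exemption: CHF 66,500 ≤ CHF 103,000, so full CHF 55,000 applies
  Base: CHF 66,500 − CHF 55,000 = CHF 11,500
  CHF 11,500 × 18% = CHF 2,070

CHF 4,110 > CHF 2,070, so the mainline income levy governs.

CHF 4,110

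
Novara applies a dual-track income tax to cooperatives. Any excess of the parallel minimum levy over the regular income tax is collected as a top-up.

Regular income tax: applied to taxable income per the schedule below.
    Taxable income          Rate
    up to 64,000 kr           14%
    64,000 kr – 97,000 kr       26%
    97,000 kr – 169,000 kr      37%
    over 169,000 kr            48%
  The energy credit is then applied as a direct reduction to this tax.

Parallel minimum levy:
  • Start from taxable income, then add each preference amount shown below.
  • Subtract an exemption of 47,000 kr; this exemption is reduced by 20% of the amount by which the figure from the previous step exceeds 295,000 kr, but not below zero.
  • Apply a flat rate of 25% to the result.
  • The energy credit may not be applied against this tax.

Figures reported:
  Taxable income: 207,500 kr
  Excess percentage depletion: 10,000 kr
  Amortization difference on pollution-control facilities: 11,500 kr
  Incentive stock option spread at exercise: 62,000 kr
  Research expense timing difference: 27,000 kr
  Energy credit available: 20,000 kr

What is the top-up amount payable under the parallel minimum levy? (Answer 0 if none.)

Regular income tax:
  64,000 kr × 14% = 8,960 kr
  33,000 kr × 26% = 8,580 kr
  72,000 kr × 37% = 26,640 kr
  38,500 kr × 48% = 18,480 kr
  → 62,660 kr
  Less energy credit 20,000 kr → 42,660 kr

Parallel minimum levy:
  Adjusted income: 207,500 kr + 10,000 kr + 11,500 kr + 62,000 kr + 27,000 kr = 318,000 kr
  Exemption: 47,000 kr − 20% × (318,000 kr − 295,000 kr) = 47,000 kr − 4,600 kr = 42,400 kr
  Base: 318,000 kr − 42,400 kr = 275,600 kr
  275,600 kr × 25% = 68,900 kr

Excess of parallel minimum levy over regular income tax: 68,900 kr − 42,660 kr = 26,240 kr.

26,240 kr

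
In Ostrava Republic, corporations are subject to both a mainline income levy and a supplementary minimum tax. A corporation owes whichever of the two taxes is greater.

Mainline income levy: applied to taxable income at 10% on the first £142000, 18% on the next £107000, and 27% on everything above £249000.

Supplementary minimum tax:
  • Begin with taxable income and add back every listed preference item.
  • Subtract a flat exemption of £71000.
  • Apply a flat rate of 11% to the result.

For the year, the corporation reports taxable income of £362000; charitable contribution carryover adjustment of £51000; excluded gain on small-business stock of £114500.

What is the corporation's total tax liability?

£63970

Supplementary minimum tax:
  Adjusted income: £362000 + £51000 + £114500 = £527500
  Less exemption £71000 → base £456500
  £456500 × 11% = £50215

Mainline income levy:
  £142000 × 10% = £14200
  £107000 × 18% = £19260
  £113000 × 27% = £30510
  → £63970

£63970 > £50215, so the mainline income levy governs.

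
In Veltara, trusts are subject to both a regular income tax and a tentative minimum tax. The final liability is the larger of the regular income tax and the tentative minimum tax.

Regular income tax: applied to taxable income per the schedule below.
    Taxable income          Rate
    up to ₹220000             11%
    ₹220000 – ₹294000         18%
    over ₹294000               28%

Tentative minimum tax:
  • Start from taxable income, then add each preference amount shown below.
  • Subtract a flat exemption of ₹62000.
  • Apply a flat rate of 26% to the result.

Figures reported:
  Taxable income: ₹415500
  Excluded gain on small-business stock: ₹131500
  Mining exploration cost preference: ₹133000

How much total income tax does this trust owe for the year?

Regular income tax:
  ₹220000 × 11% = ₹24200
  ₹74000 × 18% = ₹13320
  ₹121500 × 28% = ₹34020
  → ₹71540

Tentative minimum tax:
  Adjusted income: ₹415500 + ₹131500 + ₹133000 = ₹680000
  Less exemption ₹62000 → base ₹618000
  ₹618000 × 26% = ₹160680

₹160680 > ₹71540, so the tentative minimum tax is the binding amount.

₹160680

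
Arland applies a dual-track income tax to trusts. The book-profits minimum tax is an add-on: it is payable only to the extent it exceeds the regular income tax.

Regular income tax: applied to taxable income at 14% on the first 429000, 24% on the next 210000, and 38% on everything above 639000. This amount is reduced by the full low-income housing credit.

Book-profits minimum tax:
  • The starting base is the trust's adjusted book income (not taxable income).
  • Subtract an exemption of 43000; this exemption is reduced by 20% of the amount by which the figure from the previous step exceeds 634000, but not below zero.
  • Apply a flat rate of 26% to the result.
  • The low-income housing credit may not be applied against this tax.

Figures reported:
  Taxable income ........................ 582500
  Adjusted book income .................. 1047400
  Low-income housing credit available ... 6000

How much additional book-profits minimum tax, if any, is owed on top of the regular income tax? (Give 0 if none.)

181424

Book-profits minimum tax:
  Base (adjusted book income): 1047400
  Exemption: 20% × (1047400 − 634000) = 82680 ≥ 43000, so the exemption is fully phased out
  Base: 1047400 − 0 = 1047400
  1047400 × 26% = 272324

Regular income tax:
  429000 × 14% = 60060
  153500 × 24% = 36840
  → 96900
  Less low-income housing credit 6000 → 90900

Excess of book-profits minimum tax over regular income tax: 272324 − 90900 = 181424.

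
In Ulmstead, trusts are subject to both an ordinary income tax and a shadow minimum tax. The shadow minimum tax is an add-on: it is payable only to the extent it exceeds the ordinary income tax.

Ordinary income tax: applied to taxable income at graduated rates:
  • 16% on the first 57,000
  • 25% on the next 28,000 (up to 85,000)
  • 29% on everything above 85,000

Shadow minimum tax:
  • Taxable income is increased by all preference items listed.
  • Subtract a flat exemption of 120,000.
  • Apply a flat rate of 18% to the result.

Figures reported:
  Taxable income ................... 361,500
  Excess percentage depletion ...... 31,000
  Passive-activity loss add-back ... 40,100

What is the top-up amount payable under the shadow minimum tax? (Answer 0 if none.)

0

Shadow minimum tax:
  Adjusted income: 361,500 + 31,000 + 40,100 = 432,600
  Less exemption 120,000 → base 312,600
  312,600 × 18% = 56,268

Ordinary income tax:
  57,000 × 16% = 9,120
  28,000 × 25% = 7,000
  276,500 × 29% = 80,185
  → 96,305

56,268 ≤ 96,305, so no add-on is due.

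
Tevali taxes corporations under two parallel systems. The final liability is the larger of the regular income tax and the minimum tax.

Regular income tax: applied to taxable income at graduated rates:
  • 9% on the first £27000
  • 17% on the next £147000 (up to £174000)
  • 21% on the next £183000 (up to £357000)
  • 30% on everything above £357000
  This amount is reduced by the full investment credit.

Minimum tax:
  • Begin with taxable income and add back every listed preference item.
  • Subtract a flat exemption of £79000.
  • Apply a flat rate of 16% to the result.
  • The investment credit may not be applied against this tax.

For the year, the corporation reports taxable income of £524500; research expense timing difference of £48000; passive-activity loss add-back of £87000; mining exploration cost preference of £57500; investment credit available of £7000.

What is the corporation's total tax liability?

Minimum tax:
  Adjusted income: £524500 + £48000 + £87000 + £57500 = £717000
  Less exemption £79000 → base £638000
  £638000 × 16% = £102080

Regular income tax:
  £27000 × 9% = £2430
  £147000 × 17% = £24990
  £183000 × 21% = £38430
  £167500 × 30% = £50250
  → £116100
  Less investment credit £7000 → £109100

£109100 > £102080, so the regular income tax governs.

£109100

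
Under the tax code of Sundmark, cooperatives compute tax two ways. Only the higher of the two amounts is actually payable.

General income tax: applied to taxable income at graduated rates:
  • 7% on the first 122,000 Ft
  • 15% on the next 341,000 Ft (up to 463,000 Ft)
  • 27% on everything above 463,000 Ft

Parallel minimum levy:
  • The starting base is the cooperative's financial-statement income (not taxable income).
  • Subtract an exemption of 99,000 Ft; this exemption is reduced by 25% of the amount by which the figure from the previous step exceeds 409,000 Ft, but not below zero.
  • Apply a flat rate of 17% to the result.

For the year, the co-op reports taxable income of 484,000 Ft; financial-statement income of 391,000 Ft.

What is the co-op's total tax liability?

65,360 Ft

Parallel minimum levy:
  Base (financial-statement income): 391,000 Ft
  Exemption: 391,000 Ft ≤ 409,000 Ft, so full 99,000 Ft applies
  Base: 391,000 Ft − 99,000 Ft = 292,000 Ft
  292,000 Ft × 17% = 49,640 Ft

General income tax:
  122,000 Ft × 7% = 8,540 Ft
  341,000 Ft × 15% = 51,150 Ft
  21,000 Ft × 27% = 5,670 Ft
  → 65,360 Ft

65,360 Ft > 49,640 Ft, so the general income tax governs.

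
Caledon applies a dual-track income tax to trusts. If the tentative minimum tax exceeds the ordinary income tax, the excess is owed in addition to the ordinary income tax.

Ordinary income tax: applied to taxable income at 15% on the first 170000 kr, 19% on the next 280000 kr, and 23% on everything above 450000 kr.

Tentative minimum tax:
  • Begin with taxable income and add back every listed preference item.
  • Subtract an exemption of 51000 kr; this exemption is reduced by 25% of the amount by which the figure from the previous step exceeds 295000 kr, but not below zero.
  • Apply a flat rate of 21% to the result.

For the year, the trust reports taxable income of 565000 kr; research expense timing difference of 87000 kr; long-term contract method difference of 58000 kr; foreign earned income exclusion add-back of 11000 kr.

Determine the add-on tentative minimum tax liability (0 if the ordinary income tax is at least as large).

Ordinary income tax:
  170000 kr × 15% = 25500 kr
  280000 kr × 19% = 53200 kr
  115000 kr × 23% = 26450 kr
  → 105150 kr

Tentative minimum tax:
  Adjusted income: 565000 kr + 87000 kr + 58000 kr + 11000 kr = 721000 kr
  Exemption: 25% × (721000 kr − 295000 kr) = 106500 kr ≥ 51000 kr, so the exemption is fully phased out
  Base: 721000 kr − 0 kr = 721000 kr
  721000 kr × 21% = 151410 kr

Excess of tentative minimum tax over ordinary income tax: 151410 kr − 105150 kr = 46260 kr.

46260 kr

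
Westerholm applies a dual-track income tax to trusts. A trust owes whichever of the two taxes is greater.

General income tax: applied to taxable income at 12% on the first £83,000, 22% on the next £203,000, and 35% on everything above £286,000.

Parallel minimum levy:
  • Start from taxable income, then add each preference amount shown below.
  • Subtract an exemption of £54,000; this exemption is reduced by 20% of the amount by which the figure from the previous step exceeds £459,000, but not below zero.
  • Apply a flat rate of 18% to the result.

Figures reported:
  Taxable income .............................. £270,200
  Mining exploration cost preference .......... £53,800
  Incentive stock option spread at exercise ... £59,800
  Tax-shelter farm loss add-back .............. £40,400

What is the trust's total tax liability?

£66,636

Parallel minimum levy:
  Adjusted income: £270,200 + £53,800 + £59,800 + £40,400 = £424,200
  Exemption: £424,200 ≤ £459,000, so full £54,000 applies
  Base: £424,200 − £54,000 = £370,200
  £370,200 × 18% = £66,636

General income tax:
  £83,000 × 12% = £9,960
  £187,200 × 22% = £41,184
  → £51,144

£66,636 > £51,144, so the parallel minimum levy is the binding amount.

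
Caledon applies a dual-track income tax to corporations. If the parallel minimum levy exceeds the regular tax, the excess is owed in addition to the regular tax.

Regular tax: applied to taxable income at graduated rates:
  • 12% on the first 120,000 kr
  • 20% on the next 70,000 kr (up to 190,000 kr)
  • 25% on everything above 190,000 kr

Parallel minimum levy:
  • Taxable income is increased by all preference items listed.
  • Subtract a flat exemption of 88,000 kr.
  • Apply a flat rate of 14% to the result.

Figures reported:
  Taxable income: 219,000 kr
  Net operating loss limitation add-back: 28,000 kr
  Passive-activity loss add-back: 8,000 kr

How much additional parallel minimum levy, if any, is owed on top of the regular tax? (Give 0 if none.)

0 kr

Parallel minimum levy:
  Adjusted income: 219,000 kr + 28,000 kr + 8,000 kr = 255,000 kr
  Less exemption 88,000 kr → base 167,000 kr
  167,000 kr × 14% = 23,380 kr

Regular tax:
  120,000 kr × 12% = 14,400 kr
  70,000 kr × 20% = 14,000 kr
  29,000 kr × 25% = 7,250 kr
  → 35,650 kr

23,380 kr ≤ 35,650 kr, so no add-on is due.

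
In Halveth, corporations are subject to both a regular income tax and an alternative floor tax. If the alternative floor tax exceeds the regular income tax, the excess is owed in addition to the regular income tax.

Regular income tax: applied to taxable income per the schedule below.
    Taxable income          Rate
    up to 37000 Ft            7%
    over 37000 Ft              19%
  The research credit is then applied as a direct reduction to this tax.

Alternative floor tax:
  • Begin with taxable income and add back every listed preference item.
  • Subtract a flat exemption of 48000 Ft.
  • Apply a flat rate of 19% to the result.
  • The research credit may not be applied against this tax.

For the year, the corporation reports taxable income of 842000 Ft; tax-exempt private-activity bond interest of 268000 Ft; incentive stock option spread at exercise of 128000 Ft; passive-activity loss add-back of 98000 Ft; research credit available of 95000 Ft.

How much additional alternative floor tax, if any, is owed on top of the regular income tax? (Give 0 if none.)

Alternative floor tax:
  Adjusted income: 842000 Ft + 268000 Ft + 128000 Ft + 98000 Ft = 1336000 Ft
  Less exemption 48000 Ft → base 1288000 Ft
  1288000 Ft × 19% = 244720 Ft

Regular income tax:
  37000 Ft × 7% = 2590 Ft
  805000 Ft × 19% = 152950 Ft
  → 155540 Ft
  Less research credit 95000 Ft → 60540 Ft

Excess of alternative floor tax over regular income tax: 244720 Ft − 60540 Ft = 184180 Ft.

184180 Ft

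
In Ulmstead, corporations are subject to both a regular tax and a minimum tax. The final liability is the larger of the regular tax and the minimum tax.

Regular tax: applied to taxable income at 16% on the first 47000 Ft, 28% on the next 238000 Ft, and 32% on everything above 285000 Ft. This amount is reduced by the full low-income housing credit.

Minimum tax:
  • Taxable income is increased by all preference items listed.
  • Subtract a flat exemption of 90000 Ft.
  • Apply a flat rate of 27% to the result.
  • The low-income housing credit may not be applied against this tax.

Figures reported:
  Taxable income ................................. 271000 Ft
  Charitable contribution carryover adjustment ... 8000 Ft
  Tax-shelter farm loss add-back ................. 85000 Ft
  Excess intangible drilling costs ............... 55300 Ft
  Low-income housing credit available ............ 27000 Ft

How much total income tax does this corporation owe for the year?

88911 Ft

Minimum tax:
  Adjusted income: 271000 Ft + 8000 Ft + 85000 Ft + 55300 Ft = 419300 Ft
  Less exemption 90000 Ft → base 329300 Ft
  329300 Ft × 27% = 88911 Ft

Regular tax:
  47000 Ft × 16% = 7520 Ft
  224000 Ft × 28% = 62720 Ft
  → 70240 Ft
  Less low-income housing credit 27000 Ft → 43240 Ft

88911 Ft > 43240 Ft, so the minimum tax is the binding amount.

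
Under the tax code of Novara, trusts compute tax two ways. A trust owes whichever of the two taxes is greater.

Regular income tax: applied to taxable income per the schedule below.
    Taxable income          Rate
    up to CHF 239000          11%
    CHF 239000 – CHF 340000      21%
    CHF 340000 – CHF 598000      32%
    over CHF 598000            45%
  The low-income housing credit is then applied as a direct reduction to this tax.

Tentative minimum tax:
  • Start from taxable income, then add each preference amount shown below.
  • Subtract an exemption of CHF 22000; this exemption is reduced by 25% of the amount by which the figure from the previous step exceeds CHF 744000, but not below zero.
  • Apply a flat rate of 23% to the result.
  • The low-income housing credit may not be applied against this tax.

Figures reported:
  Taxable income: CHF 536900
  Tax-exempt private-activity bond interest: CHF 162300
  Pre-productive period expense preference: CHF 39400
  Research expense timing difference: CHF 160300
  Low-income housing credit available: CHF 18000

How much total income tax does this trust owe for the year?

CHF 206747

Regular income tax:
  CHF 239000 × 11% = CHF 26290
  CHF 101000 × 21% = CHF 21210
  CHF 196900 × 32% = CHF 63008
  → CHF 110508
  Less low-income housing credit CHF 18000 → CHF 92508

Tentative minimum tax:
  Adjusted income: CHF 536900 + CHF 162300 + CHF 39400 + CHF 160300 = CHF 898900
  Exemption: 25% × (CHF 898900 − CHF 744000) = CHF 38725 ≥ CHF 22000, so the exemption is fully phased out
  Base: CHF 898900 − CHF 0 = CHF 898900
  CHF 898900 × 23% = CHF 206747

CHF 206747 > CHF 92508, so the tentative minimum tax is the binding amount.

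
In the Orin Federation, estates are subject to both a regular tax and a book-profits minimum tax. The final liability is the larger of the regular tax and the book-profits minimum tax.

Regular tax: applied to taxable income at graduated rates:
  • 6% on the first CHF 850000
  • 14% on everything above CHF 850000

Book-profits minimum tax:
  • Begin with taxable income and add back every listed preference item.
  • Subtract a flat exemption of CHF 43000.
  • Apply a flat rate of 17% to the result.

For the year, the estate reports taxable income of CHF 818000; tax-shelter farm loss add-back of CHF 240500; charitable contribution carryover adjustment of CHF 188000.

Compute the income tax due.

CHF 204595

Regular tax:
  CHF 818000 × 6% = CHF 49080

Book-profits minimum tax:
  Adjusted income: CHF 818000 + CHF 240500 + CHF 188000 = CHF 1246500
  Less exemption CHF 43000 → base CHF 1203500
  CHF 1203500 × 17% = CHF 204595

CHF 204595 > CHF 49080, so the book-profits minimum tax is the binding amount.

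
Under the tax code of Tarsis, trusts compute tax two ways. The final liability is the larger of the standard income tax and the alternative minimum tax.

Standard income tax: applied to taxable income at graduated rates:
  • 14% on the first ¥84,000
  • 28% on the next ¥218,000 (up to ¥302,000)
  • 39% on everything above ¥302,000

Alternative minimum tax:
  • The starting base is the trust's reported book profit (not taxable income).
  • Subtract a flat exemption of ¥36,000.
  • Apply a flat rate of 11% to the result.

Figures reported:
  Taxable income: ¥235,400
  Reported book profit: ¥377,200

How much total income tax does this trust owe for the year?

¥54,152

Alternative minimum tax:
  Base (reported book profit): ¥377,200
  Less exemption ¥36,000 → base ¥341,200
  ¥341,200 × 11% = ¥37,532

Standard income tax:
  ¥84,000 × 14% = ¥11,760
  ¥151,400 × 28% = ¥42,392
  → ¥54,152

¥54,152 > ¥37,532, so the standard income tax governs.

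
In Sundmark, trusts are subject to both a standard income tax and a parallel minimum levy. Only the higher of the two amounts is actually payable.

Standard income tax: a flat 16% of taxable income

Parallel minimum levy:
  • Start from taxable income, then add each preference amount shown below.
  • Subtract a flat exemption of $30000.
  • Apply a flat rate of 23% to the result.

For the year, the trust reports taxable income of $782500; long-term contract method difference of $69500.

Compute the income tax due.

Parallel minimum levy:
  Adjusted income: $782500 + $69500 = $852000
  Less exemption $30000 → base $822000
  $822000 × 23% = $189060

Standard income tax:
  $782500 × 16% = $125200

$189060 > $125200, so the parallel minimum levy is the binding amount.

$189060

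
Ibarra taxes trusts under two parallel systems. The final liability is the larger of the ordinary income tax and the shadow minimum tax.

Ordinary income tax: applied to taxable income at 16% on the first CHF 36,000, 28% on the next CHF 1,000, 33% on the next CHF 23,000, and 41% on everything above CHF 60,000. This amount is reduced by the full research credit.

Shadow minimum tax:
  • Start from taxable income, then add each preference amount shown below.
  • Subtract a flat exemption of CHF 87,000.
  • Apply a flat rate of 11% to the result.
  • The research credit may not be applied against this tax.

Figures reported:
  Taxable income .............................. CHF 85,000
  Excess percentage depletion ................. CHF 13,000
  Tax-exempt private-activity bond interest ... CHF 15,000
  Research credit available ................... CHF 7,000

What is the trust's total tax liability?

CHF 16,880

Ordinary income tax:
  CHF 36,000 × 16% = CHF 5,760
  CHF 1,000 × 28% = CHF 280
  CHF 23,000 × 33% = CHF 7,590
  CHF 25,000 × 41% = CHF 10,250
  → CHF 23,880
  Less research credit CHF 7,000 → CHF 16,880

Shadow minimum tax:
  Adjusted income: CHF 85,000 + CHF 13,000 + CHF 15,000 = CHF 113,000
  Less exemption CHF 87,000 → base CHF 26,000
  CHF 26,000 × 11% = CHF 2,860

CHF 16,880 > CHF 2,860, so the ordinary income tax governs.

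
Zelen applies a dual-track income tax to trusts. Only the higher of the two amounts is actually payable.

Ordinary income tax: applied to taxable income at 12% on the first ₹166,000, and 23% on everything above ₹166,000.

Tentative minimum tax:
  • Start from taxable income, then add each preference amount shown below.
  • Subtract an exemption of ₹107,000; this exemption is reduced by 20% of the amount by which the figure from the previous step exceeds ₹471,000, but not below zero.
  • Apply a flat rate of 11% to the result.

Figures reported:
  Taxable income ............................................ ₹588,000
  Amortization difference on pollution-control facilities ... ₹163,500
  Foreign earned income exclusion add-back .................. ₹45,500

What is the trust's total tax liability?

₹116,980

Tentative minimum tax:
  Adjusted income: ₹588,000 + ₹163,500 + ₹45,500 = ₹797,000
  Exemption: ₹107,000 − 20% × (₹797,000 − ₹471,000) = ₹107,000 − ₹65,200 = ₹41,800
  Base: ₹797,000 − ₹41,800 = ₹755,200
  ₹755,200 × 11% = ₹83,072

Ordinary income tax:
  ₹166,000 × 12% = ₹19,920
  ₹422,000 × 23% = ₹97,060
  → ₹116,980

₹116,980 > ₹83,072, so the ordinary income tax governs.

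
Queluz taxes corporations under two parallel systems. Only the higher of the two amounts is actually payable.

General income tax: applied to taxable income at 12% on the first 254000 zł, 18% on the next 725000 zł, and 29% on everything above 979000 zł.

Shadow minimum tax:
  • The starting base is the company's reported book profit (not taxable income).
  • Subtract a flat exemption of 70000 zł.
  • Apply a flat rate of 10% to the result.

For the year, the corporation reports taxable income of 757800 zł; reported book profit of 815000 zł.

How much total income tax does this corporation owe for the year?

121164 zł

General income tax:
  254000 zł × 12% = 30480 zł
  503800 zł × 18% = 90684 zł
  → 121164 zł

Shadow minimum tax:
  Base (reported book profit): 815000 zł
  Less exemption 70000 zł → base 745000 zł
  745000 zł × 10% = 74500 zł

121164 zł > 74500 zł, so the general income tax governs.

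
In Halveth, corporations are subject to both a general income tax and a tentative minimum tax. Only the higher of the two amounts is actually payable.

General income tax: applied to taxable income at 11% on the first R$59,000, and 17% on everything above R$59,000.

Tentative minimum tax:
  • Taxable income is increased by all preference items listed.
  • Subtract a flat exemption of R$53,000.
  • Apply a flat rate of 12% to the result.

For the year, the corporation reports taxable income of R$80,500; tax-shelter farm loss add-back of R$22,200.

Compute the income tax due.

General income tax:
  R$59,000 × 11% = R$6,490
  R$21,500 × 17% = R$3,655
  → R$10,145

Tentative minimum tax:
  Adjusted income: R$80,500 + R$22,200 = R$102,700
  Less exemption R$53,000 → base R$49,700
  R$49,700 × 12% = R$5,964

R$10,145 > R$5,964, so the general income tax governs.

R$10,145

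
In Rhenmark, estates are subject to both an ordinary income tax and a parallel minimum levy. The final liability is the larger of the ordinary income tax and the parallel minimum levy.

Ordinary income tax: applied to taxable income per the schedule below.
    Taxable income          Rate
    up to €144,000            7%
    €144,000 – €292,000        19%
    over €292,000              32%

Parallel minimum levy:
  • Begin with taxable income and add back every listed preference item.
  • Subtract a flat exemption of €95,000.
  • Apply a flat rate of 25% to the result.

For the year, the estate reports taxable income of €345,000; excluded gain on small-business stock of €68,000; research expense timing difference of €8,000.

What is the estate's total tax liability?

Ordinary income tax:
  €144,000 × 7% = €10,080
  €148,000 × 19% = €28,120
  €53,000 × 32% = €16,960
  → €55,160

Parallel minimum levy:
  Adjusted income: €345,000 + €68,000 + €8,000 = €421,000
  Less exemption €95,000 → base €326,000
  €326,000 × 25% = €81,500

€81,500 > €55,160, so the parallel minimum levy is the binding amount.

€81,500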